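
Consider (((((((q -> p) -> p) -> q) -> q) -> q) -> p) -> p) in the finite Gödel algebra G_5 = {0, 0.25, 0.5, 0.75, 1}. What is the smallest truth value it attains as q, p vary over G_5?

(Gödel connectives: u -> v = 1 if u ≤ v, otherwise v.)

0.25

The minimum is attained at q = 0, p = 0.25:
  (q -> p): 0 ≤ 0.25, so result = 1
  ((q -> p) -> p): 1 > 0.25, so result = 0.25
  (((q -> p) -> p) -> q): 0.25 > 0, so result = 0
  ((((q -> p) -> p) -> q) -> q): 0 ≤ 0, so result = 1
  (((((q -> p) -> p) -> q) -> q) -> q): 1 > 0, so result = 0
  ((((((q -> p) -> p) -> q) -> q) -> q) -> p): 0 ≤ 0.25, so result = 1
  (((((((q -> p) -> p) -> q) -> q) -> q) -> p) -> p): 1 > 0.25, so result = 0.25
Checking all 25 assignments confirms none give a value below 0.25.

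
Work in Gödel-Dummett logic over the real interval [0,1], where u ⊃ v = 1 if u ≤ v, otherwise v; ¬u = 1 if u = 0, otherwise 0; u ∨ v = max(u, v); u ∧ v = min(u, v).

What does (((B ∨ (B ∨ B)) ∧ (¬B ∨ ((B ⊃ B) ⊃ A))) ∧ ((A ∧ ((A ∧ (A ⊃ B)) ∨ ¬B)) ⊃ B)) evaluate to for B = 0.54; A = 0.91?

(B ∨ B) = max(0.54, 0.54) = 0.54
(B ∨ (B ∨ B)) = max(0.54, 0.54) = 0.54
¬B: Gödel ¬ of 0.54 = 0 (operand ≠ 0)
(B ⊃ B): 0.54 ≤ 0.54, so result = 1
((B ⊃ B) ⊃ A): 1 > 0.91, so result = 0.91
(¬B ∨ ((B ⊃ B) ⊃ A)) = max(0, 0.91) = 0.91
((B ∨ (B ∨ B)) ∧ (¬B ∨ ((B ⊃ B) ⊃ A))) = min(0.54, 0.91) = 0.54
(A ⊃ B): 0.91 > 0.54, so result = 0.54
(A ∧ (A ⊃ B)) = min(0.91, 0.54) = 0.54
¬B: Gödel ¬ of 0.54 = 0 (operand ≠ 0)
((A ∧ (A ⊃ B)) ∨ ¬B) = max(0.54, 0) = 0.54
(A ∧ ((A ∧ (A ⊃ B)) ∨ ¬B)) = min(0.91, 0.54) = 0.54
((A ∧ ((A ∧ (A ⊃ B)) ∨ ¬B)) ⊃ B): 0.54 ≤ 0.54, so result = 1
(((B ∨ (B ∨ B)) ∧ (¬B ∨ ((B ⊃ B) ⊃ A))) ∧ ((A ∧ ((A ∧ (A ⊃ B)) ∨ ¬B)) ⊃ B)) = min(0.54, 1) = 0.54

0.54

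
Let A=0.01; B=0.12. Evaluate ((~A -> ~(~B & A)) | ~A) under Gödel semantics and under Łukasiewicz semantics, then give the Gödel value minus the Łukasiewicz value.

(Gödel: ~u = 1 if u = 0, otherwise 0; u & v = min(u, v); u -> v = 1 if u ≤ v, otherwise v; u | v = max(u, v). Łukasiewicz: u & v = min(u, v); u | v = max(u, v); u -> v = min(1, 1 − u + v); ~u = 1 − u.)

Gödel evaluation:
  ~A: Gödel ¬ of 0.01 = 0 (operand ≠ 0)
  ~B: Gödel ¬ of 0.12 = 0 (operand ≠ 0)
  (~B & A) = min(0, 0.01) = 0
  ~(~B & A): Gödel ¬ of 0 = 1 (operand is 0)
  (~A -> ~(~B & A)): 0 ≤ 1, so result = 1
  ~A: Gödel ¬ of 0.01 = 0 (operand ≠ 0)
  ((~A -> ~(~B & A)) | ~A) = max(1, 0) = 1
  Gödel value = 1
Łukasiewicz evaluation:
  ~A: Łukasiewicz ¬ gives 1 − 0.01 = 0.99
  ~B: Łukasiewicz ¬ gives 1 − 0.12 = 0.88
  (~B & A) = min(0.88, 0.01) = 0.01
  ~(~B & A): Łukasiewicz ¬ gives 1 − 0.01 = 0.99
  (~A -> ~(~B & A)): min(1, 1 − 0.99 + 0.99) = 1
  ~A: Łukasiewicz ¬ gives 1 − 0.01 = 0.99
  ((~A -> ~(~B & A)) | ~A) = max(1, 0.99) = 1
  Łukasiewicz value = 1
Difference: 1 − 1 = 0.00

0.00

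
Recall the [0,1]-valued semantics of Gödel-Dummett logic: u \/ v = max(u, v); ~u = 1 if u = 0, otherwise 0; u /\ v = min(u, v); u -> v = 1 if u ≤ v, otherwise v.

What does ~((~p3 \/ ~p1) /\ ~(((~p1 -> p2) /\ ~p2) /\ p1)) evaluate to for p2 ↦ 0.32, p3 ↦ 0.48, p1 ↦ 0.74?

~p3: Gödel ¬ of 0.48 = 0 (operand ≠ 0)
~p1: Gödel ¬ of 0.74 = 0 (operand ≠ 0)
(~p3 \/ ~p1) = max(0, 0) = 0
~p1: Gödel ¬ of 0.74 = 0 (operand ≠ 0)
(~p1 -> p2): 0 ≤ 0.32, so result = 1
~p2: Gödel ¬ of 0.32 = 0 (operand ≠ 0)
((~p1 -> p2) /\ ~p2) = min(1, 0) = 0
(((~p1 -> p2) /\ ~p2) /\ p1) = min(0, 0.74) = 0
~(((~p1 -> p2) /\ ~p2) /\ p1): Gödel ¬ of 0 = 1 (operand is 0)
((~p3 \/ ~p1) /\ ~(((~p1 -> p2) /\ ~p2) /\ p1)) = min(0, 1) = 0
~((~p3 \/ ~p1) /\ ~(((~p1 -> p2) /\ ~p2) /\ p1)): Gödel ¬ of 0 = 1 (operand is 0)

1.00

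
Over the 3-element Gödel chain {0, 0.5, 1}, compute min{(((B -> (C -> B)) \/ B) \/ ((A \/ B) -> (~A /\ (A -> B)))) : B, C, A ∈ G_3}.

1.00

Every assignment gives 1. For instance at B = 0, C = 0, A = 0:
  (C -> B): 0 ≤ 0, so result = 1
  (B -> (C -> B)): 0 ≤ 1, so result = 1
  ((B -> (C -> B)) \/ B) = max(1, 0) = 1
  (A \/ B) = max(0, 0) = 0
  ~A: Gödel ¬ of 0 = 1 (operand is 0)
  (A -> B): 0 ≤ 0, so result = 1
  (~A /\ (A -> B)) = min(1, 1) = 1
  ((A \/ B) -> (~A /\ (A -> B))): 0 ≤ 1, so result = 1
  (((B -> (C -> B)) \/ B) \/ ((A \/ B) -> (~A /\ (A -> B)))) = max(1, 1) = 1
All 27 assignments give value 1 — the formula is a G_3-tautology.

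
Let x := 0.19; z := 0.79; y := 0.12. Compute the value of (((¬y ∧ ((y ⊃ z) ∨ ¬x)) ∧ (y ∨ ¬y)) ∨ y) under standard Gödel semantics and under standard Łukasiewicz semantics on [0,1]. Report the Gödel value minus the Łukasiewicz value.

Gödel evaluation:
  ¬y: Gödel ¬ of 0.12 = 0 (operand ≠ 0)
  (y ⊃ z): 0.12 ≤ 0.79, so result = 1
  ¬x: Gödel ¬ of 0.19 = 0 (operand ≠ 0)
  ((y ⊃ z) ∨ ¬x) = max(1, 0) = 1
  (¬y ∧ ((y ⊃ z) ∨ ¬x)) = min(0, 1) = 0
  ¬y: Gödel ¬ of 0.12 = 0 (operand ≠ 0)
  (y ∨ ¬y) = max(0.12, 0) = 0.12
  ((¬y ∧ ((y ⊃ z) ∨ ¬x)) ∧ (y ∨ ¬y)) = min(0, 0.12) = 0
  (((¬y ∧ ((y ⊃ z) ∨ ¬x)) ∧ (y ∨ ¬y)) ∨ y) = max(0, 0.12) = 0.12
  Gödel value = 0.12
Łukasiewicz evaluation:
  ¬y: Łukasiewicz ¬ gives 1 − 0.12 = 0.88
  (y ⊃ z): min(1, 1 − 0.12 + 0.79) = 1
  ¬x: Łukasiewicz ¬ gives 1 − 0.19 = 0.81
  ((y ⊃ z) ∨ ¬x) = max(1, 0.81) = 1
  (¬y ∧ ((y ⊃ z) ∨ ¬x)) = min(0.88, 1) = 0.88
  ¬y: Łukasiewicz ¬ gives 1 − 0.12 = 0.88
  (y ∨ ¬y) = max(0.12, 0.88) = 0.88
  ((¬y ∧ ((y ⊃ z) ∨ ¬x)) ∧ (y ∨ ¬y)) = min(0.88, 0.88) = 0.88
  (((¬y ∧ ((y ⊃ z) ∨ ¬x)) ∧ (y ∨ ¬y)) ∨ y) = max(0.88, 0.12) = 0.88
  Łukasiewicz value = 0.88
Difference: 0.12 − 0.88 = -0.76

-0.76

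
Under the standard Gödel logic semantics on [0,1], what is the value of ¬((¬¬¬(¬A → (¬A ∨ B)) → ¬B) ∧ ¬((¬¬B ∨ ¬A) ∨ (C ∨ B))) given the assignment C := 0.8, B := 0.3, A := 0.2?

1.00

¬A: Gödel ¬ of 0.2 = 0 (operand ≠ 0)
¬A: Gödel ¬ of 0.2 = 0 (operand ≠ 0)
(¬A ∨ B) = max(0, 0.3) = 0.3
(¬A → (¬A ∨ B)): 0 ≤ 0.3, so result = 1
¬(¬A → (¬A ∨ B)): Gödel ¬ of 1 = 0 (operand ≠ 0)
¬¬(¬A → (¬A ∨ B)): Gödel ¬ of 0 = 1 (operand is 0)
¬¬¬(¬A → (¬A ∨ B)): Gödel ¬ of 1 = 0 (operand ≠ 0)
¬B: Gödel ¬ of 0.3 = 0 (operand ≠ 0)
(¬¬¬(¬A → (¬A ∨ B)) → ¬B): 0 ≤ 0, so result = 1
¬B: Gödel ¬ of 0.3 = 0 (operand ≠ 0)
¬¬B: Gödel ¬ of 0 = 1 (operand is 0)
¬A: Gödel ¬ of 0.2 = 0 (operand ≠ 0)
(¬¬B ∨ ¬A) = max(1, 0) = 1
(C ∨ B) = max(0.8, 0.3) = 0.8
((¬¬B ∨ ¬A) ∨ (C ∨ B)) = max(1, 0.8) = 1
¬((¬¬B ∨ ¬A) ∨ (C ∨ B)): Gödel ¬ of 1 = 0 (operand ≠ 0)
((¬¬¬(¬A → (¬A ∨ B)) → ¬B) ∧ ¬((¬¬B ∨ ¬A) ∨ (C ∨ B))) = min(1, 0) = 0
¬((¬¬¬(¬A → (¬A ∨ B)) → ¬B) ∧ ¬((¬¬B ∨ ¬A) ∨ (C ∨ B))): Gödel ¬ of 0 = 1 (operand is 0)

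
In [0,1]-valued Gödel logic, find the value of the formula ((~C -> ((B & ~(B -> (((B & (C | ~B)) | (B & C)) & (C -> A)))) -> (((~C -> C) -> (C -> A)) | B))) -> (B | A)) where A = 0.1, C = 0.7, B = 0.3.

~C: Gödel ¬ of 0.7 = 0 (operand ≠ 0)
~B: Gödel ¬ of 0.3 = 0 (operand ≠ 0)
(C | ~B) = max(0.7, 0) = 0.7
(B & (C | ~B)) = min(0.3, 0.7) = 0.3
(B & C) = min(0.3, 0.7) = 0.3
((B & (C | ~B)) | (B & C)) = max(0.3, 0.3) = 0.3
(C -> A): 0.7 > 0.1, so result = 0.1
(((B & (C | ~B)) | (B & C)) & (C -> A)) = min(0.3, 0.1) = 0.1
(B -> (((B & (C | ~B)) | (B & C)) & (C -> A))): 0.3 > 0.1, so result = 0.1
~(B -> (((B & (C | ~B)) | (B & C)) & (C -> A))): Gödel ¬ of 0.1 = 0 (operand ≠ 0)
(B & ~(B -> (((B & (C | ~B)) | (B & C)) & (C -> A)))) = min(0.3, 0) = 0
~C: Gödel ¬ of 0.7 = 0 (operand ≠ 0)
(~C -> C): 0 ≤ 0.7, so result = 1
(C -> A): 0.7 > 0.1, so result = 0.1
((~C -> C) -> (C -> A)): 1 > 0.1, so result = 0.1
(((~C -> C) -> (C -> A)) | B) = max(0.1, 0.3) = 0.3
((B & ~(B -> (((B & (C | ~B)) | (B & C)) & (C -> A)))) -> (((~C -> C) -> (C -> A)) | B)): 0 ≤ 0.3, so result = 1
(~C -> ((B & ~(B -> (((B & (C | ~B)) | (B & C)) & (C -> A)))) -> (((~C -> C) -> (C -> A)) | B))): 0 ≤ 1, so result = 1
(B | A) = max(0.3, 0.1) = 0.3
((~C -> ((B & ~(B -> (((B & (C | ~B)) | (B & C)) & (C -> A)))) -> (((~C -> C) -> (C -> A)) | B))) -> (B | A)): 1 > 0.3, so result = 0.3

0.30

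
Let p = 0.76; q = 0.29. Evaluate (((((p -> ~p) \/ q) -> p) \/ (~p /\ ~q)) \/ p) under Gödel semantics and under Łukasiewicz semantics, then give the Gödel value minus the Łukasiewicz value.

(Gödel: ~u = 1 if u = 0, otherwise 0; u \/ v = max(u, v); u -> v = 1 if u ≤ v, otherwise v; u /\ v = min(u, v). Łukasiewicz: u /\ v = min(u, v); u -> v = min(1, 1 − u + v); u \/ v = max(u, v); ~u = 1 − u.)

Gödel evaluation:
  ~p: Gödel ¬ of 0.76 = 0 (operand ≠ 0)
  (p -> ~p): 0.76 > 0, so result = 0
  ((p -> ~p) \/ q) = max(0, 0.29) = 0.29
  (((p -> ~p) \/ q) -> p): 0.29 ≤ 0.76, so result = 1
  ~p: Gödel ¬ of 0.76 = 0 (operand ≠ 0)
  ~q: Gödel ¬ of 0.29 = 0 (operand ≠ 0)
  (~p /\ ~q) = min(0, 0) = 0
  ((((p -> ~p) \/ q) -> p) \/ (~p /\ ~q)) = max(1, 0) = 1
  (((((p -> ~p) \/ q) -> p) \/ (~p /\ ~q)) \/ p) = max(1, 0.76) = 1
  Gödel value = 1
Łukasiewicz evaluation:
  ~p: Łukasiewicz ¬ gives 1 − 0.76 = 0.24
  (p -> ~p): min(1, 1 − 0.76 + 0.24) = 0.48
  ((p -> ~p) \/ q) = max(0.48, 0.29) = 0.48
  (((p -> ~p) \/ q) -> p): min(1, 1 − 0.48 + 0.76) = 1
  ~p: Łukasiewicz ¬ gives 1 − 0.76 = 0.24
  ~q: Łukasiewicz ¬ gives 1 − 0.29 = 0.71
  (~p /\ ~q) = min(0.24, 0.71) = 0.24
  ((((p -> ~p) \/ q) -> p) \/ (~p /\ ~q)) = max(1, 0.24) = 1
  (((((p -> ~p) \/ q) -> p) \/ (~p /\ ~q)) \/ p) = max(1, 0.76) = 1
  Łukasiewicz value = 1
Difference: 1 − 1 = 0.00

0.00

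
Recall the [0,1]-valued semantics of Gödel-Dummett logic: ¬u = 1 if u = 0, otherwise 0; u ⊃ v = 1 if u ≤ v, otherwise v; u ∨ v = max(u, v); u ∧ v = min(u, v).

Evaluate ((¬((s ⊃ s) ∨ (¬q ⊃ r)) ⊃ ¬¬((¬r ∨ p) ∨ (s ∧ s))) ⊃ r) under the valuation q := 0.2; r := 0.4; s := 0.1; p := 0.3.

0.40

(s ⊃ s): 0.1 ≤ 0.1, so result = 1
¬q: Gödel ¬ of 0.2 = 0 (operand ≠ 0)
(¬q ⊃ r): 0 ≤ 0.4, so result = 1
((s ⊃ s) ∨ (¬q ⊃ r)) = max(1, 1) = 1
¬((s ⊃ s) ∨ (¬q ⊃ r)): Gödel ¬ of 1 = 0 (operand ≠ 0)
¬r: Gödel ¬ of 0.4 = 0 (operand ≠ 0)
(¬r ∨ p) = max(0, 0.3) = 0.3
(s ∧ s) = min(0.1, 0.1) = 0.1
((¬r ∨ p) ∨ (s ∧ s)) = max(0.3, 0.1) = 0.3
¬((¬r ∨ p) ∨ (s ∧ s)): Gödel ¬ of 0.3 = 0 (operand ≠ 0)
¬¬((¬r ∨ p) ∨ (s ∧ s)): Gödel ¬ of 0 = 1 (operand is 0)
(¬((s ⊃ s) ∨ (¬q ⊃ r)) ⊃ ¬¬((¬r ∨ p) ∨ (s ∧ s))): 0 ≤ 1, so result = 1
((¬((s ⊃ s) ∨ (¬q ⊃ r)) ⊃ ¬¬((¬r ∨ p) ∨ (s ∧ s))) ⊃ r): 1 > 0.4, so result = 0.4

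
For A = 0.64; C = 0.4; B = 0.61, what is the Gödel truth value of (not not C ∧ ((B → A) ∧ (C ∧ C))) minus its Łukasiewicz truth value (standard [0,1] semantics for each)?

Gödel evaluation:
  not C: Gödel ¬ of 0.4 = 0 (operand ≠ 0)
  not not C: Gödel ¬ of 0 = 1 (operand is 0)
  (B → A): 0.61 ≤ 0.64, so result = 1
  (C ∧ C) = min(0.4, 0.4) = 0.4
  ((B → A) ∧ (C ∧ C)) = min(1, 0.4) = 0.4
  (not not C ∧ ((B → A) ∧ (C ∧ C))) = min(1, 0.4) = 0.4
  Gödel value = 0.4
Łukasiewicz evaluation:
  not C: Łukasiewicz ¬ gives 1 − 0.4 = 0.6
  not not C: Łukasiewicz ¬ gives 1 − 0.6 = 0.4
  (B → A): min(1, 1 − 0.61 + 0.64) = 1
  (C ∧ C) = min(0.4, 0.4) = 0.4
  ((B → A) ∧ (C ∧ C)) = min(1, 0.4) = 0.4
  (not not C ∧ ((B → A) ∧ (C ∧ C))) = min(0.4, 0.4) = 0.4
  Łukasiewicz value = 0.4
Difference: 0.4 − 0.4 = 0.00

0.00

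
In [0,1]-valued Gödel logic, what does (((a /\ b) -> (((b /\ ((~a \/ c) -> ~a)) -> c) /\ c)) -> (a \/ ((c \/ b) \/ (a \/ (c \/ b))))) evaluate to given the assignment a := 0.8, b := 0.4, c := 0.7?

(a /\ b) = min(0.8, 0.4) = 0.4
~a: Gödel ¬ of 0.8 = 0 (operand ≠ 0)
(~a \/ c) = max(0, 0.7) = 0.7
~a: Gödel ¬ of 0.8 = 0 (operand ≠ 0)
((~a \/ c) -> ~a): 0.7 > 0, so result = 0
(b /\ ((~a \/ c) -> ~a)) = min(0.4, 0) = 0
((b /\ ((~a \/ c) -> ~a)) -> c): 0 ≤ 0.7, so result = 1
(((b /\ ((~a \/ c) -> ~a)) -> c) /\ c) = min(1, 0.7) = 0.7
((a /\ b) -> (((b /\ ((~a \/ c) -> ~a)) -> c) /\ c)): 0.4 ≤ 0.7, so result = 1
(c \/ b) = max(0.7, 0.4) = 0.7
(c \/ b) = max(0.7, 0.4) = 0.7
(a \/ (c \/ b)) = max(0.8, 0.7) = 0.8
((c \/ b) \/ (a \/ (c \/ b))) = max(0.7, 0.8) = 0.8
(a \/ ((c \/ b) \/ (a \/ (c \/ b)))) = max(0.8, 0.8) = 0.8
(((a /\ b) -> (((b /\ ((~a \/ c) -> ~a)) -> c) /\ c)) -> (a \/ ((c \/ b) \/ (a \/ (c \/ b))))): 1 > 0.8, so result = 0.8

0.80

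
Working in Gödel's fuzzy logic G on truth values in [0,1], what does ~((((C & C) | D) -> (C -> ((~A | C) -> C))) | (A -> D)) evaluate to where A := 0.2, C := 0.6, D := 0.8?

0.00

(C & C) = min(0.6, 0.6) = 0.6
((C & C) | D) = max(0.6, 0.8) = 0.8
~A: Gödel ¬ of 0.2 = 0 (operand ≠ 0)
(~A | C) = max(0, 0.6) = 0.6
((~A | C) -> C): 0.6 ≤ 0.6, so result = 1
(C -> ((~A | C) -> C)): 0.6 ≤ 1, so result = 1
(((C & C) | D) -> (C -> ((~A | C) -> C))): 0.8 ≤ 1, so result = 1
(A -> D): 0.2 ≤ 0.8, so result = 1
((((C & C) | D) -> (C -> ((~A | C) -> C))) | (A -> D)) = max(1, 1) = 1
~((((C & C) | D) -> (C -> ((~A | C) -> C))) | (A -> D)): Gödel ¬ of 1 = 0 (operand ≠ 0)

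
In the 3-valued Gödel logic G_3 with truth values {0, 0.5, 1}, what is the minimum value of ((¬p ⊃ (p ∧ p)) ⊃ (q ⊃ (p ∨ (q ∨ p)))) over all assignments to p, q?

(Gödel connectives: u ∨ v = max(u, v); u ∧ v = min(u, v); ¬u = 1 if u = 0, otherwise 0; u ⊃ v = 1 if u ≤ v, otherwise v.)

Every assignment gives 1. For instance at p = 0, q = 0:
  ¬p: Gödel ¬ of 0 = 1 (operand is 0)
  (p ∧ p) = min(0, 0) = 0
  (¬p ⊃ (p ∧ p)): 1 > 0, so result = 0
  (q ∨ p) = max(0, 0) = 0
  (p ∨ (q ∨ p)) = max(0, 0) = 0
  (q ⊃ (p ∨ (q ∨ p))): 0 ≤ 0, so result = 1
  ((¬p ⊃ (p ∧ p)) ⊃ (q ⊃ (p ∨ (q ∨ p)))): 0 ≤ 1, so result = 1
All 9 assignments give value 1 — the formula is a G_3-tautology.

1.00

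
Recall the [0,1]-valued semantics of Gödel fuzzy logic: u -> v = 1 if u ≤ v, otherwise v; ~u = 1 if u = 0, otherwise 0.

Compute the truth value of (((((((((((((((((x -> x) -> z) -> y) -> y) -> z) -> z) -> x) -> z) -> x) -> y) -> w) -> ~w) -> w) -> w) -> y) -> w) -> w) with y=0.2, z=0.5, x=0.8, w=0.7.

0.70

(x -> x): 0.8 ≤ 0.8, so result = 1
((x -> x) -> z): 1 > 0.5, so result = 0.5
(((x -> x) -> z) -> y): 0.5 > 0.2, so result = 0.2
((((x -> x) -> z) -> y) -> y): 0.2 ≤ 0.2, so result = 1
(((((x -> x) -> z) -> y) -> y) -> z): 1 > 0.5, so result = 0.5
((((((x -> x) -> z) -> y) -> y) -> z) -> z): 0.5 ≤ 0.5, so result = 1
(((((((x -> x) -> z) -> y) -> y) -> z) -> z) -> x): 1 > 0.8, so result = 0.8
((((((((x -> x) -> z) -> y) -> y) -> z) -> z) -> x) -> z): 0.8 > 0.5, so result = 0.5
(((((((((x -> x) -> z) -> y) -> y) -> z) -> z) -> x) -> z) -> x): 0.5 ≤ 0.8, so result = 1
((((((((((x -> x) -> z) -> y) -> y) -> z) -> z) -> x) -> z) -> x) -> y): 1 > 0.2, so result = 0.2
(((((((((((x -> x) -> z) -> y) -> y) -> z) -> z) -> x) -> z) -> x) -> y) -> w): 0.2 ≤ 0.7, so result = 1
~w: Gödel ¬ of 0.7 = 0 (operand ≠ 0)
((((((((((((x -> x) -> z) -> y) -> y) -> z) -> z) -> x) -> z) -> x) -> y) -> w) -> ~w): 1 > 0, so result = 0
(((((((((((((x -> x) -> z) -> y) -> y) -> z) -> z) -> x) -> z) -> x) -> y) -> w) -> ~w) -> w): 0 ≤ 0.7, so result = 1
((((((((((((((x -> x) -> z) -> y) -> y) -> z) -> z) -> x) -> z) -> x) -> y) -> w) -> ~w) -> w) -> w): 1 > 0.7, so result = 0.7
(((((((((((((((x -> x) -> z) -> y) -> y) -> z) -> z) -> x) -> z) -> x) -> y) -> w) -> ~w) -> w) -> w) -> y): 0.7 > 0.2, so result = 0.2
((((((((((((((((x -> x) -> z) -> y) -> y) -> z) -> z) -> x) -> z) -> x) -> y) -> w) -> ~w) -> w) -> w) -> y) -> w): 0.2 ≤ 0.7, so result = 1
(((((((((((((((((x -> x) -> z) -> y) -> y) -> z) -> z) -> x) -> z) -> x) -> y) -> w) -> ~w) -> w) -> w) -> y) -> w) -> w): 1 > 0.7, so result = 0.7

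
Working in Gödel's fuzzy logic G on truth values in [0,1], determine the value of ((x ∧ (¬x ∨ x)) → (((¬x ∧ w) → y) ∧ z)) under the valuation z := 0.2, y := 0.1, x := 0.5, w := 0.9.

¬x: Gödel ¬ of 0.5 = 0 (operand ≠ 0)
(¬x ∨ x) = max(0, 0.5) = 0.5
(x ∧ (¬x ∨ x)) = min(0.5, 0.5) = 0.5
¬x: Gödel ¬ of 0.5 = 0 (operand ≠ 0)
(¬x ∧ w) = min(0, 0.9) = 0
((¬x ∧ w) → y): 0 ≤ 0.1, so result = 1
(((¬x ∧ w) → y) ∧ z) = min(1, 0.2) = 0.2
((x ∧ (¬x ∨ x)) → (((¬x ∧ w) → y) ∧ z)): 0.5 > 0.2, so result = 0.2

0.20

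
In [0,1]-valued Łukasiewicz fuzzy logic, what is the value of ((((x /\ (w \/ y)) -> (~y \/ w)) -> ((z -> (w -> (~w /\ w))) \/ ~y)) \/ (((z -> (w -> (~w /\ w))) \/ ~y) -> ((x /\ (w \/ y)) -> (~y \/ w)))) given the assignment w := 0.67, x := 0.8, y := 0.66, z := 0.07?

1.00

(w \/ y) = max(0.67, 0.66) = 0.67
(x /\ (w \/ y)) = min(0.8, 0.67) = 0.67
~y: Łukasiewicz ¬ gives 1 − 0.66 = 0.34
(~y \/ w) = max(0.34, 0.67) = 0.67
((x /\ (w \/ y)) -> (~y \/ w)): min(1, 1 − 0.67 + 0.67) = 1
~w: Łukasiewicz ¬ gives 1 − 0.67 = 0.33
(~w /\ w) = min(0.33, 0.67) = 0.33
(w -> (~w /\ w)): min(1, 1 − 0.67 + 0.33) = 0.66
(z -> (w -> (~w /\ w))): min(1, 1 − 0.07 + 0.66) = 1
~y: Łukasiewicz ¬ gives 1 − 0.66 = 0.34
((z -> (w -> (~w /\ w))) \/ ~y) = max(1, 0.34) = 1
(((x /\ (w \/ y)) -> (~y \/ w)) -> ((z -> (w -> (~w /\ w))) \/ ~y)): min(1, 1 − 1 + 1) = 1
~w: Łukasiewicz ¬ gives 1 − 0.67 = 0.33
(~w /\ w) = min(0.33, 0.67) = 0.33
(w -> (~w /\ w)): min(1, 1 − 0.67 + 0.33) = 0.66
(z -> (w -> (~w /\ w))): min(1, 1 − 0.07 + 0.66) = 1
~y: Łukasiewicz ¬ gives 1 − 0.66 = 0.34
((z -> (w -> (~w /\ w))) \/ ~y) = max(1, 0.34) = 1
(w \/ y) = max(0.67, 0.66) = 0.67
(x /\ (w \/ y)) = min(0.8, 0.67) = 0.67
~y: Łukasiewicz ¬ gives 1 − 0.66 = 0.34
(~y \/ w) = max(0.34, 0.67) = 0.67
((x /\ (w \/ y)) -> (~y \/ w)): min(1, 1 − 0.67 + 0.67) = 1
(((z -> (w -> (~w /\ w))) \/ ~y) -> ((x /\ (w \/ y)) -> (~y \/ w))): min(1, 1 − 1 + 1) = 1
((((x /\ (w \/ y)) -> (~y \/ w)) -> ((z -> (w -> (~w /\ w))) \/ ~y)) \/ (((z -> (w -> (~w /\ w))) \/ ~y) -> ((x /\ (w \/ y)) -> (~y \/ w)))) = max(1, 1) = 1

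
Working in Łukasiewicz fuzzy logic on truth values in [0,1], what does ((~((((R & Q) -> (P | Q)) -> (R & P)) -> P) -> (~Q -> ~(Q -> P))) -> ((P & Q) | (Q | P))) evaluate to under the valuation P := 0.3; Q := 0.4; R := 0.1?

0.40

(R & Q) = min(0.1, 0.4) = 0.1
(P | Q) = max(0.3, 0.4) = 0.4
((R & Q) -> (P | Q)): min(1, 1 − 0.1 + 0.4) = 1
(R & P) = min(0.1, 0.3) = 0.1
(((R & Q) -> (P | Q)) -> (R & P)): min(1, 1 − 1 + 0.1) = 0.1
((((R & Q) -> (P | Q)) -> (R & P)) -> P): min(1, 1 − 0.1 + 0.3) = 1
~((((R & Q) -> (P | Q)) -> (R & P)) -> P): Łukasiewicz ¬ gives 1 − 1 = 0
~Q: Łukasiewicz ¬ gives 1 − 0.4 = 0.6
(Q -> P): min(1, 1 − 0.4 + 0.3) = 0.9
~(Q -> P): Łukasiewicz ¬ gives 1 − 0.9 = 0.1
(~Q -> ~(Q -> P)): min(1, 1 − 0.6 + 0.1) = 0.5
(~((((R & Q) -> (P | Q)) -> (R & P)) -> P) -> (~Q -> ~(Q -> P))): min(1, 1 − 0 + 0.5) = 1
(P & Q) = min(0.3, 0.4) = 0.3
(Q | P) = max(0.4, 0.3) = 0.4
((P & Q) | (Q | P)) = max(0.3, 0.4) = 0.4
((~((((R & Q) -> (P | Q)) -> (R & P)) -> P) -> (~Q -> ~(Q -> P))) -> ((P & Q) | (Q | P))): min(1, 1 − 1 + 0.4) = 0.4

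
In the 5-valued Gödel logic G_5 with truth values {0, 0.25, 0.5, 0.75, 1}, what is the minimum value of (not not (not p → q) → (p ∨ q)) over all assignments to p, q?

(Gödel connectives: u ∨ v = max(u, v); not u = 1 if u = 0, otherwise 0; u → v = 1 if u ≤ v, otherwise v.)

0.25

The minimum is attained at p = 0, q = 0.25:
  not p: Gödel ¬ of 0 = 1 (operand is 0)
  (not p → q): 1 > 0.25, so result = 0.25
  not (not p → q): Gödel ¬ of 0.25 = 0 (operand ≠ 0)
  not not (not p → q): Gödel ¬ of 0 = 1 (operand is 0)
  (p ∨ q) = max(0, 0.25) = 0.25
  (not not (not p → q) → (p ∨ q)): 1 > 0.25, so result = 0.25
Checking all 25 assignments confirms none give a value below 0.25.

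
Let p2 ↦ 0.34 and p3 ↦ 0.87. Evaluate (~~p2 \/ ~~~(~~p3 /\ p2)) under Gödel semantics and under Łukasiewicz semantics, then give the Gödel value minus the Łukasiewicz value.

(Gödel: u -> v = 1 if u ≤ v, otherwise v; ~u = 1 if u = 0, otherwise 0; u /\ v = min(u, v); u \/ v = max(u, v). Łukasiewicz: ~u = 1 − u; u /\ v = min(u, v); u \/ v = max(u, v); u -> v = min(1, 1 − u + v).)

0.34

Gödel evaluation:
  ~p2: Gödel ¬ of 0.34 = 0 (operand ≠ 0)
  ~~p2: Gödel ¬ of 0 = 1 (operand is 0)
  ~p3: Gödel ¬ of 0.87 = 0 (operand ≠ 0)
  ~~p3: Gödel ¬ of 0 = 1 (operand is 0)
  (~~p3 /\ p2) = min(1, 0.34) = 0.34
  ~(~~p3 /\ p2): Gödel ¬ of 0.34 = 0 (operand ≠ 0)
  ~~(~~p3 /\ p2): Gödel ¬ of 0 = 1 (operand is 0)
  ~~~(~~p3 /\ p2): Gödel ¬ of 1 = 0 (operand ≠ 0)
  (~~p2 \/ ~~~(~~p3 /\ p2)) = max(1, 0) = 1
  Gödel value = 1
Łukasiewicz evaluation:
  ~p2: Łukasiewicz ¬ gives 1 − 0.34 = 0.66
  ~~p2: Łukasiewicz ¬ gives 1 − 0.66 = 0.34
  ~p3: Łukasiewicz ¬ gives 1 − 0.87 = 0.13
  ~~p3: Łukasiewicz ¬ gives 1 − 0.13 = 0.87
  (~~p3 /\ p2) = min(0.87, 0.34) = 0.34
  ~(~~p3 /\ p2): Łukasiewicz ¬ gives 1 − 0.34 = 0.66
  ~~(~~p3 /\ p2): Łukasiewicz ¬ gives 1 − 0.66 = 0.34
  ~~~(~~p3 /\ p2): Łukasiewicz ¬ gives 1 − 0.34 = 0.66
  (~~p2 \/ ~~~(~~p3 /\ p2)) = max(0.34, 0.66) = 0.66
  Łukasiewicz value = 0.66
Difference: 1 − 0.66 = 0.34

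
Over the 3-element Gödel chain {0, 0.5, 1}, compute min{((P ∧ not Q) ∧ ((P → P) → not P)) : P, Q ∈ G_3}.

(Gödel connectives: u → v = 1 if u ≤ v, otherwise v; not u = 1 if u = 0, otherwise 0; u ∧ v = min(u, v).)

0.00

The minimum is attained at P = 0, Q = 0:
  not Q: Gödel ¬ of 0 = 1 (operand is 0)
  (P ∧ not Q) = min(0, 1) = 0
  (P → P): 0 ≤ 0, so result = 1
  not P: Gödel ¬ of 0 = 1 (operand is 0)
  ((P → P) → not P): 1 ≤ 1, so result = 1
  ((P ∧ not Q) ∧ ((P → P) → not P)) = min(0, 1) = 0
Checking all 9 assignments confirms none give a value below 0.00.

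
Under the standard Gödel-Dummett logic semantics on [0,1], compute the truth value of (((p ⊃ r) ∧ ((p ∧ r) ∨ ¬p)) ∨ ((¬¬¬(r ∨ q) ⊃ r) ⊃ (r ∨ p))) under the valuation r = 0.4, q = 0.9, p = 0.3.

(p ⊃ r): 0.3 ≤ 0.4, so result = 1
(p ∧ r) = min(0.3, 0.4) = 0.3
¬p: Gödel ¬ of 0.3 = 0 (operand ≠ 0)
((p ∧ r) ∨ ¬p) = max(0.3, 0) = 0.3
((p ⊃ r) ∧ ((p ∧ r) ∨ ¬p)) = min(1, 0.3) = 0.3
(r ∨ q) = max(0.4, 0.9) = 0.9
¬(r ∨ q): Gödel ¬ of 0.9 = 0 (operand ≠ 0)
¬¬(r ∨ q): Gödel ¬ of 0 = 1 (operand is 0)
¬¬¬(r ∨ q): Gödel ¬ of 1 = 0 (operand ≠ 0)
(¬¬¬(r ∨ q) ⊃ r): 0 ≤ 0.4, so result = 1
(r ∨ p) = max(0.4, 0.3) = 0.4
((¬¬¬(r ∨ q) ⊃ r) ⊃ (r ∨ p)): 1 > 0.4, so result = 0.4
(((p ⊃ r) ∧ ((p ∧ r) ∨ ¬p)) ∨ ((¬¬¬(r ∨ q) ⊃ r) ⊃ (r ∨ p))) = max(0.3, 0.4) = 0.4

0.40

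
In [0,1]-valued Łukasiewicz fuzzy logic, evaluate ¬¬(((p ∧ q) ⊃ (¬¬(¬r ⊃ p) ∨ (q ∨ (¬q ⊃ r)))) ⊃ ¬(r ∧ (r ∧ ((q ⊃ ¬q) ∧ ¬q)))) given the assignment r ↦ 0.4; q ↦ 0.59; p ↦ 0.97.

(p ∧ q) = min(0.97, 0.59) = 0.59
¬r: Łukasiewicz ¬ gives 1 − 0.4 = 0.6
(¬r ⊃ p): min(1, 1 − 0.6 + 0.97) = 1
¬(¬r ⊃ p): Łukasiewicz ¬ gives 1 − 1 = 0
¬¬(¬r ⊃ p): Łukasiewicz ¬ gives 1 − 0 = 1
¬q: Łukasiewicz ¬ gives 1 − 0.59 = 0.41
(¬q ⊃ r): min(1, 1 − 0.41 + 0.4) = 0.99
(q ∨ (¬q ⊃ r)) = max(0.59, 0.99) = 0.99
(¬¬(¬r ⊃ p) ∨ (q ∨ (¬q ⊃ r))) = max(1, 0.99) = 1
((p ∧ q) ⊃ (¬¬(¬r ⊃ p) ∨ (q ∨ (¬q ⊃ r)))): min(1, 1 − 0.59 + 1) = 1
¬q: Łukasiewicz ¬ gives 1 − 0.59 = 0.41
(q ⊃ ¬q): min(1, 1 − 0.59 + 0.41) = 0.82
¬q: Łukasiewicz ¬ gives 1 − 0.59 = 0.41
((q ⊃ ¬q) ∧ ¬q) = min(0.82, 0.41) = 0.41
(r ∧ ((q ⊃ ¬q) ∧ ¬q)) = min(0.4, 0.41) = 0.4
(r ∧ (r ∧ ((q ⊃ ¬q) ∧ ¬q))) = min(0.4, 0.4) = 0.4
¬(r ∧ (r ∧ ((q ⊃ ¬q) ∧ ¬q))): Łukasiewicz ¬ gives 1 − 0.4 = 0.6
(((p ∧ q) ⊃ (¬¬(¬r ⊃ p) ∨ (q ∨ (¬q ⊃ r)))) ⊃ ¬(r ∧ (r ∧ ((q ⊃ ¬q) ∧ ¬q)))): min(1, 1 − 1 + 0.6) = 0.6
¬(((p ∧ q) ⊃ (¬¬(¬r ⊃ p) ∨ (q ∨ (¬q ⊃ r)))) ⊃ ¬(r ∧ (r ∧ ((q ⊃ ¬q) ∧ ¬q)))): Łukasiewicz ¬ gives 1 − 0.6 = 0.4
¬¬(((p ∧ q) ⊃ (¬¬(¬r ⊃ p) ∨ (q ∨ (¬q ⊃ r)))) ⊃ ¬(r ∧ (r ∧ ((q ⊃ ¬q) ∧ ¬q)))): Łukasiewicz ¬ gives 1 − 0.4 = 0.6

0.60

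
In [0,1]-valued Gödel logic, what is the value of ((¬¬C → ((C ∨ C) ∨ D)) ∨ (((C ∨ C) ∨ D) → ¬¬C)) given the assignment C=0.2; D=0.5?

1.00

¬C: Gödel ¬ of 0.2 = 0 (operand ≠ 0)
¬¬C: Gödel ¬ of 0 = 1 (operand is 0)
(C ∨ C) = max(0.2, 0.2) = 0.2
((C ∨ C) ∨ D) = max(0.2, 0.5) = 0.5
(¬¬C → ((C ∨ C) ∨ D)): 1 > 0.5, so result = 0.5
(C ∨ C) = max(0.2, 0.2) = 0.2
((C ∨ C) ∨ D) = max(0.2, 0.5) = 0.5
¬C: Gödel ¬ of 0.2 = 0 (operand ≠ 0)
¬¬C: Gödel ¬ of 0 = 1 (operand is 0)
(((C ∨ C) ∨ D) → ¬¬C): 0.5 ≤ 1, so result = 1
((¬¬C → ((C ∨ C) ∨ D)) ∨ (((C ∨ C) ∨ D) → ¬¬C)) = max(0.5, 1) = 1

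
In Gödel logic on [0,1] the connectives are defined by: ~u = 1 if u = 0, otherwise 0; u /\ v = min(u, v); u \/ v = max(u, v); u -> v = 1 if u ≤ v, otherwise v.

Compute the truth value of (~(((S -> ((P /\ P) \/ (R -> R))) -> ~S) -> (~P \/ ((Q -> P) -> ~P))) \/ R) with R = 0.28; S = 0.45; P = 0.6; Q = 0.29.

0.28

(P /\ P) = min(0.6, 0.6) = 0.6
(R -> R): 0.28 ≤ 0.28, so result = 1
((P /\ P) \/ (R -> R)) = max(0.6, 1) = 1
(S -> ((P /\ P) \/ (R -> R))): 0.45 ≤ 1, so result = 1
~S: Gödel ¬ of 0.45 = 0 (operand ≠ 0)
((S -> ((P /\ P) \/ (R -> R))) -> ~S): 1 > 0, so result = 0
~P: Gödel ¬ of 0.6 = 0 (operand ≠ 0)
(Q -> P): 0.29 ≤ 0.6, so result = 1
~P: Gödel ¬ of 0.6 = 0 (operand ≠ 0)
((Q -> P) -> ~P): 1 > 0, so result = 0
(~P \/ ((Q -> P) -> ~P)) = max(0, 0) = 0
(((S -> ((P /\ P) \/ (R -> R))) -> ~S) -> (~P \/ ((Q -> P) -> ~P))): 0 ≤ 0, so result = 1
~(((S -> ((P /\ P) \/ (R -> R))) -> ~S) -> (~P \/ ((Q -> P) -> ~P))): Gödel ¬ of 1 = 0 (operand ≠ 0)
(~(((S -> ((P /\ P) \/ (R -> R))) -> ~S) -> (~P \/ ((Q -> P) -> ~P))) \/ R) = max(0, 0.28) = 0.28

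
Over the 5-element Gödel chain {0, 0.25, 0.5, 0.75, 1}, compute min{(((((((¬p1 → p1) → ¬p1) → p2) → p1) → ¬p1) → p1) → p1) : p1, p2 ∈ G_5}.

The minimum is attained at p1 = 0.25, p2 = 0:
  ¬p1: Gödel ¬ of 0.25 = 0 (operand ≠ 0)
  (¬p1 → p1): 0 ≤ 0.25, so result = 1
  ¬p1: Gödel ¬ of 0.25 = 0 (operand ≠ 0)
  ((¬p1 → p1) → ¬p1): 1 > 0, so result = 0
  (((¬p1 → p1) → ¬p1) → p2): 0 ≤ 0, so result = 1
  ((((¬p1 → p1) → ¬p1) → p2) → p1): 1 > 0.25, so result = 0.25
  ¬p1: Gödel ¬ of 0.25 = 0 (operand ≠ 0)
  (((((¬p1 → p1) → ¬p1) → p2) → p1) → ¬p1): 0.25 > 0, so result = 0
  ((((((¬p1 → p1) → ¬p1) → p2) → p1) → ¬p1) → p1): 0 ≤ 0.25, so result = 1
  (((((((¬p1 → p1) → ¬p1) → p2) → p1) → ¬p1) → p1) → p1): 1 > 0.25, so result = 0.25
Checking all 25 assignments confirms none give a value below 0.25.

0.25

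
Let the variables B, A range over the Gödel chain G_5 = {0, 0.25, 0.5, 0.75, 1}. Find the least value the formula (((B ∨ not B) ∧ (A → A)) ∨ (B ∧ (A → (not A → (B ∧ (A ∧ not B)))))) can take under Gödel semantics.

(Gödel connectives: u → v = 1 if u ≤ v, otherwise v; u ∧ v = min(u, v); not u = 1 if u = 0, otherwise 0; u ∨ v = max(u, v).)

The minimum is attained at B = 0.25, A = 0:
  not B: Gödel ¬ of 0.25 = 0 (operand ≠ 0)
  (B ∨ not B) = max(0.25, 0) = 0.25
  (A → A): 0 ≤ 0, so result = 1
  ((B ∨ not B) ∧ (A → A)) = min(0.25, 1) = 0.25
  not A: Gödel ¬ of 0 = 1 (operand is 0)
  not B: Gödel ¬ of 0.25 = 0 (operand ≠ 0)
  (A ∧ not B) = min(0, 0) = 0
  (B ∧ (A ∧ not B)) = min(0.25, 0) = 0
  (not A → (B ∧ (A ∧ not B))): 1 > 0, so result = 0
  (A → (not A → (B ∧ (A ∧ not B)))): 0 ≤ 0, so result = 1
  (B ∧ (A → (not A → (B ∧ (A ∧ not B))))) = min(0.25, 1) = 0.25
  (((B ∨ not B) ∧ (A → A)) ∨ (B ∧ (A → (not A → (B ∧ (A ∧ not B)))))) = max(0.25, 0.25) = 0.25
Checking all 25 assignments confirms none give a value below 0.25.

0.25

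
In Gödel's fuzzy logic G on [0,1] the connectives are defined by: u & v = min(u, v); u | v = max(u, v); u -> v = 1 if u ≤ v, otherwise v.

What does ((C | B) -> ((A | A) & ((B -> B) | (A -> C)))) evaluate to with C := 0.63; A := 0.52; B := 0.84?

(C | B) = max(0.63, 0.84) = 0.84
(A | A) = max(0.52, 0.52) = 0.52
(B -> B): 0.84 ≤ 0.84, so result = 1
(A -> C): 0.52 ≤ 0.63, so result = 1
((B -> B) | (A -> C)) = max(1, 1) = 1
((A | A) & ((B -> B) | (A -> C))) = min(0.52, 1) = 0.52
((C | B) -> ((A | A) & ((B -> B) | (A -> C)))): 0.84 > 0.52, so result = 0.52

0.52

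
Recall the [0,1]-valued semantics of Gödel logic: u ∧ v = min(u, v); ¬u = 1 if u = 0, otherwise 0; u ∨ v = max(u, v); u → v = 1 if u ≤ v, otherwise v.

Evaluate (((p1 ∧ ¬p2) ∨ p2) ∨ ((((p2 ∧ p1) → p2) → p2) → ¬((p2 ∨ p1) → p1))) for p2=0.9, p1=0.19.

0.90

¬p2: Gödel ¬ of 0.9 = 0 (operand ≠ 0)
(p1 ∧ ¬p2) = min(0.19, 0) = 0
((p1 ∧ ¬p2) ∨ p2) = max(0, 0.9) = 0.9
(p2 ∧ p1) = min(0.9, 0.19) = 0.19
((p2 ∧ p1) → p2): 0.19 ≤ 0.9, so result = 1
(((p2 ∧ p1) → p2) → p2): 1 > 0.9, so result = 0.9
(p2 ∨ p1) = max(0.9, 0.19) = 0.9
((p2 ∨ p1) → p1): 0.9 > 0.19, so result = 0.19
¬((p2 ∨ p1) → p1): Gödel ¬ of 0.19 = 0 (operand ≠ 0)
((((p2 ∧ p1) → p2) → p2) → ¬((p2 ∨ p1) → p1)): 0.9 > 0, so result = 0
(((p1 ∧ ¬p2) ∨ p2) ∨ ((((p2 ∧ p1) → p2) → p2) → ¬((p2 ∨ p1) → p1))) = max(0.9, 0) = 0.9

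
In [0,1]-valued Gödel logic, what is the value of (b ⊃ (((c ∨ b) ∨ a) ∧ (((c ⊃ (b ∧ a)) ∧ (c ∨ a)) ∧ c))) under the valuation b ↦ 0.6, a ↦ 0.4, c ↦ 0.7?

(c ∨ b) = max(0.7, 0.6) = 0.7
((c ∨ b) ∨ a) = max(0.7, 0.4) = 0.7
(b ∧ a) = min(0.6, 0.4) = 0.4
(c ⊃ (b ∧ a)): 0.7 > 0.4, so result = 0.4
(c ∨ a) = max(0.7, 0.4) = 0.7
((c ⊃ (b ∧ a)) ∧ (c ∨ a)) = min(0.4, 0.7) = 0.4
(((c ⊃ (b ∧ a)) ∧ (c ∨ a)) ∧ c) = min(0.4, 0.7) = 0.4
(((c ∨ b) ∨ a) ∧ (((c ⊃ (b ∧ a)) ∧ (c ∨ a)) ∧ c)) = min(0.7, 0.4) = 0.4
(b ⊃ (((c ∨ b) ∨ a) ∧ (((c ⊃ (b ∧ a)) ∧ (c ∨ a)) ∧ c))): 0.6 > 0.4, so result = 0.4

0.40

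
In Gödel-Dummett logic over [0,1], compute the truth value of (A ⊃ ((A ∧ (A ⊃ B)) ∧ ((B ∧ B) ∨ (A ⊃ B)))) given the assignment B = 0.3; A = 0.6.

0.30

(A ⊃ B): 0.6 > 0.3, so result = 0.3
(A ∧ (A ⊃ B)) = min(0.6, 0.3) = 0.3
(B ∧ B) = min(0.3, 0.3) = 0.3
(A ⊃ B): 0.6 > 0.3, so result = 0.3
((B ∧ B) ∨ (A ⊃ B)) = max(0.3, 0.3) = 0.3
((A ∧ (A ⊃ B)) ∧ ((B ∧ B) ∨ (A ⊃ B))) = min(0.3, 0.3) = 0.3
(A ⊃ ((A ∧ (A ⊃ B)) ∧ ((B ∧ B) ∨ (A ⊃ B)))): 0.6 > 0.3, so result = 0.3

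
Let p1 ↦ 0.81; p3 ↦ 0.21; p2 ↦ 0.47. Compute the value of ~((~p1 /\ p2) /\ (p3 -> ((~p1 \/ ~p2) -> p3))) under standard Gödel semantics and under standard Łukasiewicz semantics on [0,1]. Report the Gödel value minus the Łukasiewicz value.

Gödel evaluation:
  ~p1: Gödel ¬ of 0.81 = 0 (operand ≠ 0)
  (~p1 /\ p2) = min(0, 0.47) = 0
  ~p1: Gödel ¬ of 0.81 = 0 (operand ≠ 0)
  ~p2: Gödel ¬ of 0.47 = 0 (operand ≠ 0)
  (~p1 \/ ~p2) = max(0, 0) = 0
  ((~p1 \/ ~p2) -> p3): 0 ≤ 0.21, so result = 1
  (p3 -> ((~p1 \/ ~p2) -> p3)): 0.21 ≤ 1, so result = 1
  ((~p1 /\ p2) /\ (p3 -> ((~p1 \/ ~p2) -> p3))) = min(0, 1) = 0
  ~((~p1 /\ p2) /\ (p3 -> ((~p1 \/ ~p2) -> p3))): Gödel ¬ of 0 = 1 (operand is 0)
  Gödel value = 1
Łukasiewicz evaluation:
  ~p1: Łukasiewicz ¬ gives 1 − 0.81 = 0.19
  (~p1 /\ p2) = min(0.19, 0.47) = 0.19
  ~p1: Łukasiewicz ¬ gives 1 − 0.81 = 0.19
  ~p2: Łukasiewicz ¬ gives 1 − 0.47 = 0.53
  (~p1 \/ ~p2) = max(0.19, 0.53) = 0.53
  ((~p1 \/ ~p2) -> p3): min(1, 1 − 0.53 + 0.21) = 0.68
  (p3 -> ((~p1 \/ ~p2) -> p3)): min(1, 1 − 0.21 + 0.68) = 1
  ((~p1 /\ p2) /\ (p3 -> ((~p1 \/ ~p2) -> p3))) = min(0.19, 1) = 0.19
  ~((~p1 /\ p2) /\ (p3 -> ((~p1 \/ ~p2) -> p3))): Łukasiewicz ¬ gives 1 − 0.19 = 0.81
  Łukasiewicz value = 0.81
Difference: 1 − 0.81 = 0.19

0.19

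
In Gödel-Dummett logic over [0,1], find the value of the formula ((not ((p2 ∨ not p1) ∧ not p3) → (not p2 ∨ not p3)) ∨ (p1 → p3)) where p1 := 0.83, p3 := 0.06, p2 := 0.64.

not p1: Gödel ¬ of 0.83 = 0 (operand ≠ 0)
(p2 ∨ not p1) = max(0.64, 0) = 0.64
not p3: Gödel ¬ of 0.06 = 0 (operand ≠ 0)
((p2 ∨ not p1) ∧ not p3) = min(0.64, 0) = 0
not ((p2 ∨ not p1) ∧ not p3): Gödel ¬ of 0 = 1 (operand is 0)
not p2: Gödel ¬ of 0.64 = 0 (operand ≠ 0)
not p3: Gödel ¬ of 0.06 = 0 (operand ≠ 0)
(not p2 ∨ not p3) = max(0, 0) = 0
(not ((p2 ∨ not p1) ∧ not p3) → (not p2 ∨ not p3)): 1 > 0, so result = 0
(p1 → p3): 0.83 > 0.06, so result = 0.06
((not ((p2 ∨ not p1) ∧ not p3) → (not p2 ∨ not p3)) ∨ (p1 → p3)) = max(0, 0.06) = 0.06

0.06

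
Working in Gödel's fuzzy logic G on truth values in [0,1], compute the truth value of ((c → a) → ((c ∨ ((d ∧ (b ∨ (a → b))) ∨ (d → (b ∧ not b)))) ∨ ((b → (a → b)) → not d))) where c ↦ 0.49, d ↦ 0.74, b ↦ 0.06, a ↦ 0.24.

1.00

(c → a): 0.49 > 0.24, so result = 0.24
(a → b): 0.24 > 0.06, so result = 0.06
(b ∨ (a → b)) = max(0.06, 0.06) = 0.06
(d ∧ (b ∨ (a → b))) = min(0.74, 0.06) = 0.06
not b: Gödel ¬ of 0.06 = 0 (operand ≠ 0)
(b ∧ not b) = min(0.06, 0) = 0
(d → (b ∧ not b)): 0.74 > 0, so result = 0
((d ∧ (b ∨ (a → b))) ∨ (d → (b ∧ not b))) = max(0.06, 0) = 0.06
(c ∨ ((d ∧ (b ∨ (a → b))) ∨ (d → (b ∧ not b)))) = max(0.49, 0.06) = 0.49
(a → b): 0.24 > 0.06, so result = 0.06
(b → (a → b)): 0.06 ≤ 0.06, so result = 1
not d: Gödel ¬ of 0.74 = 0 (operand ≠ 0)
((b → (a → b)) → not d): 1 > 0, so result = 0
((c ∨ ((d ∧ (b ∨ (a → b))) ∨ (d → (b ∧ not b)))) ∨ ((b → (a → b)) → not d)) = max(0.49, 0) = 0.49
((c → a) → ((c ∨ ((d ∧ (b ∨ (a → b))) ∨ (d → (b ∧ not b)))) ∨ ((b → (a → b)) → not d))): 0.24 ≤ 0.49, so result = 1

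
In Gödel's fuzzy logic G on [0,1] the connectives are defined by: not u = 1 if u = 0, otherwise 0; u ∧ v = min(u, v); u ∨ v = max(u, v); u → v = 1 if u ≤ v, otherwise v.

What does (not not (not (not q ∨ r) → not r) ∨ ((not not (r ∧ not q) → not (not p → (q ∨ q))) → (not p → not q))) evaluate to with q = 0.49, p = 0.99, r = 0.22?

not q: Gödel ¬ of 0.49 = 0 (operand ≠ 0)
(not q ∨ r) = max(0, 0.22) = 0.22
not (not q ∨ r): Gödel ¬ of 0.22 = 0 (operand ≠ 0)
not r: Gödel ¬ of 0.22 = 0 (operand ≠ 0)
(not (not q ∨ r) → not r): 0 ≤ 0, so result = 1
not (not (not q ∨ r) → not r): Gödel ¬ of 1 = 0 (operand ≠ 0)
not not (not (not q ∨ r) → not r): Gödel ¬ of 0 = 1 (operand is 0)
not q: Gödel ¬ of 0.49 = 0 (operand ≠ 0)
(r ∧ not q) = min(0.22, 0) = 0
not (r ∧ not q): Gödel ¬ of 0 = 1 (operand is 0)
not not (r ∧ not q): Gödel ¬ of 1 = 0 (operand ≠ 0)
not p: Gödel ¬ of 0.99 = 0 (operand ≠ 0)
(q ∨ q) = max(0.49, 0.49) = 0.49
(not p → (q ∨ q)): 0 ≤ 0.49, so result = 1
not (not p → (q ∨ q)): Gödel ¬ of 1 = 0 (operand ≠ 0)
(not not (r ∧ not q) → not (not p → (q ∨ q))): 0 ≤ 0, so result = 1
not p: Gödel ¬ of 0.99 = 0 (operand ≠ 0)
not q: Gödel ¬ of 0.49 = 0 (operand ≠ 0)
(not p → not q): 0 ≤ 0, so result = 1
((not not (r ∧ not q) → not (not p → (q ∨ q))) → (not p → not q)): 1 ≤ 1, so result = 1
(not not (not (not q ∨ r) → not r) ∨ ((not not (r ∧ not q) → not (not p → (q ∨ q))) → (not p → not q))) = max(1, 1) = 1

1.00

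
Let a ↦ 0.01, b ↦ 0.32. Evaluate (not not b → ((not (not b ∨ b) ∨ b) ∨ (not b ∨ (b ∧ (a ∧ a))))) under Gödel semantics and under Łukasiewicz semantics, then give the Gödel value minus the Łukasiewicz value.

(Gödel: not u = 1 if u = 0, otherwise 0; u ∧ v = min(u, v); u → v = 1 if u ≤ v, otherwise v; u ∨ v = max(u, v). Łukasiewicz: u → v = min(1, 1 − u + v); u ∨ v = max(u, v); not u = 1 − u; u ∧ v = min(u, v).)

Gödel evaluation:
  not b: Gödel ¬ of 0.32 = 0 (operand ≠ 0)
  not not b: Gödel ¬ of 0 = 1 (operand is 0)
  not b: Gödel ¬ of 0.32 = 0 (operand ≠ 0)
  (not b ∨ b) = max(0, 0.32) = 0.32
  not (not b ∨ b): Gödel ¬ of 0.32 = 0 (operand ≠ 0)
  (not (not b ∨ b) ∨ b) = max(0, 0.32) = 0.32
  not b: Gödel ¬ of 0.32 = 0 (operand ≠ 0)
  (a ∧ a) = min(0.01, 0.01) = 0.01
  (b ∧ (a ∧ a)) = min(0.32, 0.01) = 0.01
  (not b ∨ (b ∧ (a ∧ a))) = max(0, 0.01) = 0.01
  ((not (not b ∨ b) ∨ b) ∨ (not b ∨ (b ∧ (a ∧ a)))) = max(0.32, 0.01) = 0.32
  (not not b → ((not (not b ∨ b) ∨ b) ∨ (not b ∨ (b ∧ (a ∧ a))))): 1 > 0.32, so result = 0.32
  Gödel value = 0.32
Łukasiewicz evaluation:
  not b: Łukasiewicz ¬ gives 1 − 0.32 = 0.68
  not not b: Łukasiewicz ¬ gives 1 − 0.68 = 0.32
  not b: Łukasiewicz ¬ gives 1 − 0.32 = 0.68
  (not b ∨ b) = max(0.68, 0.32) = 0.68
  not (not b ∨ b): Łukasiewicz ¬ gives 1 − 0.68 = 0.32
  (not (not b ∨ b) ∨ b) = max(0.32, 0.32) = 0.32
  not b: Łukasiewicz ¬ gives 1 − 0.32 = 0.68
  (a ∧ a) = min(0.01, 0.01) = 0.01
  (b ∧ (a ∧ a)) = min(0.32, 0.01) = 0.01
  (not b ∨ (b ∧ (a ∧ a))) = max(0.68, 0.01) = 0.68
  ((not (not b ∨ b) ∨ b) ∨ (not b ∨ (b ∧ (a ∧ a)))) = max(0.32, 0.68) = 0.68
  (not not b → ((not (not b ∨ b) ∨ b) ∨ (not b ∨ (b ∧ (a ∧ a))))): min(1, 1 − 0.32 + 0.68) = 1
  Łukasiewicz value = 1
Difference: 0.32 − 1 = -0.68

-0.68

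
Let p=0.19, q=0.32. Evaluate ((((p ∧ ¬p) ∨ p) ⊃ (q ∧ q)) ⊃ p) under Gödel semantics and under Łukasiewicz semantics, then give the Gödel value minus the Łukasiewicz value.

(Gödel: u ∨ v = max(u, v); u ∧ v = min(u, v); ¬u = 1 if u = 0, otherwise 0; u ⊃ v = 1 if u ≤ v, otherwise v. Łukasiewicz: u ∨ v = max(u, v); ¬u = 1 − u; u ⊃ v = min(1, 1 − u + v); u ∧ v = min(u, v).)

Gödel evaluation:
  ¬p: Gödel ¬ of 0.19 = 0 (operand ≠ 0)
  (p ∧ ¬p) = min(0.19, 0) = 0
  ((p ∧ ¬p) ∨ p) = max(0, 0.19) = 0.19
  (q ∧ q) = min(0.32, 0.32) = 0.32
  (((p ∧ ¬p) ∨ p) ⊃ (q ∧ q)): 0.19 ≤ 0.32, so result = 1
  ((((p ∧ ¬p) ∨ p) ⊃ (q ∧ q)) ⊃ p): 1 > 0.19, so result = 0.19
  Gödel value = 0.19
Łukasiewicz evaluation:
  ¬p: Łukasiewicz ¬ gives 1 − 0.19 = 0.81
  (p ∧ ¬p) = min(0.19, 0.81) = 0.19
  ((p ∧ ¬p) ∨ p) = max(0.19, 0.19) = 0.19
  (q ∧ q) = min(0.32, 0.32) = 0.32
  (((p ∧ ¬p) ∨ p) ⊃ (q ∧ q)): min(1, 1 − 0.19 + 0.32) = 1
  ((((p ∧ ¬p) ∨ p) ⊃ (q ∧ q)) ⊃ p): min(1, 1 − 1 + 0.19) = 0.19
  Łukasiewicz value = 0.19
Difference: 0.19 − 0.19 = 0.00

0.00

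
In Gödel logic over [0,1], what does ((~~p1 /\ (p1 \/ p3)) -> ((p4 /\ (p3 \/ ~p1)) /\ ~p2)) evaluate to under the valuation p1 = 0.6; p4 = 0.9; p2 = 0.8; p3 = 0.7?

~p1: Gödel ¬ of 0.6 = 0 (operand ≠ 0)
~~p1: Gödel ¬ of 0 = 1 (operand is 0)
(p1 \/ p3) = max(0.6, 0.7) = 0.7
(~~p1 /\ (p1 \/ p3)) = min(1, 0.7) = 0.7
~p1: Gödel ¬ of 0.6 = 0 (operand ≠ 0)
(p3 \/ ~p1) = max(0.7, 0) = 0.7
(p4 /\ (p3 \/ ~p1)) = min(0.9, 0.7) = 0.7
~p2: Gödel ¬ of 0.8 = 0 (operand ≠ 0)
((p4 /\ (p3 \/ ~p1)) /\ ~p2) = min(0.7, 0) = 0
((~~p1 /\ (p1 \/ p3)) -> ((p4 /\ (p3 \/ ~p1)) /\ ~p2)): 0.7 > 0, so result = 0

0.00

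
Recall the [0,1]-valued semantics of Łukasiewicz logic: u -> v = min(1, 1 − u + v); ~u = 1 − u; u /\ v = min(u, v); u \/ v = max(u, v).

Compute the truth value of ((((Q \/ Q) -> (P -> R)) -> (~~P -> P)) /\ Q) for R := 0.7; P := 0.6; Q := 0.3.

(Q \/ Q) = max(0.3, 0.3) = 0.3
(P -> R): min(1, 1 − 0.6 + 0.7) = 1
((Q \/ Q) -> (P -> R)): min(1, 1 − 0.3 + 1) = 1
~P: Łukasiewicz ¬ gives 1 − 0.6 = 0.4
~~P: Łukasiewicz ¬ gives 1 − 0.4 = 0.6
(~~P -> P): min(1, 1 − 0.6 + 0.6) = 1
(((Q \/ Q) -> (P -> R)) -> (~~P -> P)): min(1, 1 − 1 + 1) = 1
((((Q \/ Q) -> (P -> R)) -> (~~P -> P)) /\ Q) = min(1, 0.3) = 0.3

0.30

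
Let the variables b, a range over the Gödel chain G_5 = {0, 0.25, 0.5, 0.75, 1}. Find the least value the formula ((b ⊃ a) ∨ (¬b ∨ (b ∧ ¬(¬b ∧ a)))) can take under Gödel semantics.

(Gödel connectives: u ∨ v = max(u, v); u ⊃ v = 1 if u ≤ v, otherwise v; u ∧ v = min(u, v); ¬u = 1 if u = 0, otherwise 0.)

The minimum is attained at b = 0.25, a = 0:
  (b ⊃ a): 0.25 > 0, so result = 0
  ¬b: Gödel ¬ of 0.25 = 0 (operand ≠ 0)
  ¬b: Gödel ¬ of 0.25 = 0 (operand ≠ 0)
  (¬b ∧ a) = min(0, 0) = 0
  ¬(¬b ∧ a): Gödel ¬ of 0 = 1 (operand is 0)
  (b ∧ ¬(¬b ∧ a)) = min(0.25, 1) = 0.25
  (¬b ∨ (b ∧ ¬(¬b ∧ a))) = max(0, 0.25) = 0.25
  ((b ⊃ a) ∨ (¬b ∨ (b ∧ ¬(¬b ∧ a)))) = max(0, 0.25) = 0.25
Checking all 25 assignments confirms none give a value below 0.25.

0.25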